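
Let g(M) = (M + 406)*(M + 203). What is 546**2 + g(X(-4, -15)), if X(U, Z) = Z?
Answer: 371624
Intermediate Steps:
g(M) = (203 + M)*(406 + M) (g(M) = (406 + M)*(203 + M) = (203 + M)*(406 + M))
546**2 + g(X(-4, -15)) = 546**2 + (82418 + (-15)**2 + 609*(-15)) = 298116 + (82418 + 225 - 9135) = 298116 + 73508 = 371624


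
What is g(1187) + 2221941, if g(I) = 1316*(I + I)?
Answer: 5346125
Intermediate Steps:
g(I) = 2632*I (g(I) = 1316*(2*I) = 2632*I)
g(1187) + 2221941 = 2632*1187 + 2221941 = 3124184 + 2221941 = 5346125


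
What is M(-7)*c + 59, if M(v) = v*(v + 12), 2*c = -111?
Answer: 4003/2 ≈ 2001.5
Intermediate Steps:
c = -111/2 (c = (½)*(-111) = -111/2 ≈ -55.500)
M(v) = v*(12 + v)
M(-7)*c + 59 = -7*(12 - 7)*(-111/2) + 59 = -7*5*(-111/2) + 59 = -35*(-111/2) + 59 = 3885/2 + 59 = 4003/2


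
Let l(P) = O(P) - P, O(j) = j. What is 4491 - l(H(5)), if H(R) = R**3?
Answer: 4491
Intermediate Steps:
l(P) = 0 (l(P) = P - P = 0)
4491 - l(H(5)) = 4491 - 1*0 = 4491 + 0 = 4491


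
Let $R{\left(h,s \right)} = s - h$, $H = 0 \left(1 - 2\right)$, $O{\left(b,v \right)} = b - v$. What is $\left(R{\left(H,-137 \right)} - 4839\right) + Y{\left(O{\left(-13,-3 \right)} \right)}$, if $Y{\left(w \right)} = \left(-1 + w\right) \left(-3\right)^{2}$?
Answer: $-5075$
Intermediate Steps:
$H = 0$ ($H = 0 \left(-1\right) = 0$)
$Y{\left(w \right)} = -9 + 9 w$ ($Y{\left(w \right)} = \left(-1 + w\right) 9 = -9 + 9 w$)
$\left(R{\left(H,-137 \right)} - 4839\right) + Y{\left(O{\left(-13,-3 \right)} \right)} = \left(\left(-137 - 0\right) - 4839\right) + \left(-9 + 9 \left(-13 - -3\right)\right) = \left(\left(-137 + 0\right) - 4839\right) + \left(-9 + 9 \left(-13 + 3\right)\right) = \left(-137 - 4839\right) + \left(-9 + 9 \left(-10\right)\right) = -4976 - 99 = -5075$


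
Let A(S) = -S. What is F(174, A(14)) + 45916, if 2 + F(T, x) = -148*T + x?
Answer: 20148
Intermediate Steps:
F(T, x) = -2 + x - 148*T (F(T, x) = -2 + (-148*T + x) = -2 + (x - 148*T) = -2 + x - 148*T)
F(174, A(14)) + 45916 = (-2 - 1*14 - 148*174) + 45916 = (-2 - 14 - 25752) + 45916 = -25768 + 45916 = 20148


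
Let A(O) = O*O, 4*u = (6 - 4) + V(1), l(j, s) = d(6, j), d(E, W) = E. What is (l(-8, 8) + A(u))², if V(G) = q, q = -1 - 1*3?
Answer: 625/16 ≈ 39.063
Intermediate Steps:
q = -4 (q = -1 - 3 = -4)
V(G) = -4
l(j, s) = 6
u = -½ (u = ((6 - 4) - 4)/4 = (2 - 4)/4 = (¼)*(-2) = -½ ≈ -0.50000)
A(O) = O²
(l(-8, 8) + A(u))² = (6 + (-½)²)² = (6 + ¼)² = (25/4)² = 625/16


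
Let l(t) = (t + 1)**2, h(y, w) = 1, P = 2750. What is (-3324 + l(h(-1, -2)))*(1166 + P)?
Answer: -13001120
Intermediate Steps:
l(t) = (1 + t)**2
(-3324 + l(h(-1, -2)))*(1166 + P) = (-3324 + (1 + 1)**2)*(1166 + 2750) = (-3324 + 2**2)*3916 = (-3324 + 4)*3916 = -3320*3916 = -13001120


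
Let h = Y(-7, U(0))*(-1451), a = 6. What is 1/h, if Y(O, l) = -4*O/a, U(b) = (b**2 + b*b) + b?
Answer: -3/20314 ≈ -0.00014768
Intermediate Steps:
U(b) = b + 2*b**2 (U(b) = (b**2 + b**2) + b = 2*b**2 + b = b + 2*b**2)
Y(O, l) = -2*O/3 (Y(O, l) = -4*O/6 = -2*O/3)
h = -20314/3 (h = -2/3*(-7)*(-1451) = (14/3)*(-1451) = -20314/3 ≈ -6771.3)
1/h = 1/(-20314/3) = -3/20314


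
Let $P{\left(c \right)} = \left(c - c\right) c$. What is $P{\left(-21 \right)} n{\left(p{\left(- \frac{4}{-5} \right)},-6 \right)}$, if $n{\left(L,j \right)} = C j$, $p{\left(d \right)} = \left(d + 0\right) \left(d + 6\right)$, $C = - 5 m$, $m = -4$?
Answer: $0$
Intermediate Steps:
$P{\left(c \right)} = 0$ ($P{\left(c \right)} = 0 c = 0$)
$C = 20$ ($C = \left(-5\right) \left(-4\right) = 20$)
$p{\left(d \right)} = d \left(6 + d\right)$
$n{\left(L,j \right)} = 20 j$
$P{\left(-21 \right)} n{\left(p{\left(- \frac{4}{-5} \right)},-6 \right)} = 0 \cdot 20 \left(-6\right) = 0 \left(-120\right) = 0$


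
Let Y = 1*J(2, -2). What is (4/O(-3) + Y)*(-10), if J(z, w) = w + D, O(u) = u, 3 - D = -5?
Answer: -140/3 ≈ -46.667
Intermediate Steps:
D = 8 (D = 3 - 1*(-5) = 3 + 5 = 8)
J(z, w) = 8 + w (J(z, w) = w + 8 = 8 + w)
Y = 6 (Y = 1*(8 - 2) = 1*6 = 6)
(4/O(-3) + Y)*(-10) = (4/(-3) + 6)*(-10) = (4*(-⅓) + 6)*(-10) = (-4/3 + 6)*(-10) = (14/3)*(-10) = -140/3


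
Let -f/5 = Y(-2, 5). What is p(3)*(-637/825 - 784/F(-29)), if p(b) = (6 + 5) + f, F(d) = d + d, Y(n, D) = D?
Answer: -4268978/23925 ≈ -178.43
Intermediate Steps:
f = -25 (f = -5*5 = -25)
F(d) = 2*d
p(b) = -14 (p(b) = (6 + 5) - 25 = 11 - 25 = -14)
p(3)*(-637/825 - 784/F(-29)) = -14*(-637/825 - 784/(2*(-29))) = -14*(-637*1/825 - 784/(-58)) = -14*(-637/825 - 784*(-1/58)) = -14*(-637/825 + 392/29) = -14*304927/23925 = -4268978/23925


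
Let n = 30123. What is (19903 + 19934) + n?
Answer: 69960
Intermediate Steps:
(19903 + 19934) + n = (19903 + 19934) + 30123 = 39837 + 30123 = 69960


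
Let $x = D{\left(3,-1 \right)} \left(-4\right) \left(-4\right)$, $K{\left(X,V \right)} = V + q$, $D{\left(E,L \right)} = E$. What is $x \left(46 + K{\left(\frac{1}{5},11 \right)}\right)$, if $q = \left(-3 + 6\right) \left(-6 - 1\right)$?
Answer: $1728$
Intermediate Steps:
$q = -21$ ($q = 3 \left(-7\right) = -21$)
$K{\left(X,V \right)} = -21 + V$ ($K{\left(X,V \right)} = V - 21 = -21 + V$)
$x = 48$ ($x = 3 \left(-4\right) \left(-4\right) = \left(-12\right) \left(-4\right) = 48$)
$x \left(46 + K{\left(\frac{1}{5},11 \right)}\right) = 48 \left(46 + \left(-21 + 11\right)\right) = 48 \left(46 - 10\right) = 48 \cdot 36 = 1728$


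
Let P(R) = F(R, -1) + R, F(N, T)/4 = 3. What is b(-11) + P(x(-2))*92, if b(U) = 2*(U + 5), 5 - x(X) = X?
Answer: 1736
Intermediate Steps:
x(X) = 5 - X
F(N, T) = 12 (F(N, T) = 4*3 = 12)
P(R) = 12 + R
b(U) = 10 + 2*U (b(U) = 2*(5 + U) = 10 + 2*U)
b(-11) + P(x(-2))*92 = (10 + 2*(-11)) + (12 + (5 - 1*(-2)))*92 = (10 - 22) + (12 + (5 + 2))*92 = -12 + (12 + 7)*92 = -12 + 19*92 = -12 + 1748 = 1736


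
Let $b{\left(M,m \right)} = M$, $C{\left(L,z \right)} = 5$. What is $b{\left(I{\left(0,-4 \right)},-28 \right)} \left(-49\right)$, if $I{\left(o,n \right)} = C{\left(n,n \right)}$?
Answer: $-245$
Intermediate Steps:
$I{\left(o,n \right)} = 5$
$b{\left(I{\left(0,-4 \right)},-28 \right)} \left(-49\right) = 5 \left(-49\right) = -245$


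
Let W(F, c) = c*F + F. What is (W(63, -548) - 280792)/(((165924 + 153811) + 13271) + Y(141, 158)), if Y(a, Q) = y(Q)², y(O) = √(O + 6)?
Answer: -315253/333170 ≈ -0.94622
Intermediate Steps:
y(O) = √(6 + O)
Y(a, Q) = 6 + Q (Y(a, Q) = (√(6 + Q))² = 6 + Q)
W(F, c) = F + F*c (W(F, c) = F*c + F = F + F*c)
(W(63, -548) - 280792)/(((165924 + 153811) + 13271) + Y(141, 158)) = (63*(1 - 548) - 280792)/(((165924 + 153811) + 13271) + (6 + 158)) = (63*(-547) - 280792)/((319735 + 13271) + 164) = (-34461 - 280792)/(333006 + 164) = -315253/333170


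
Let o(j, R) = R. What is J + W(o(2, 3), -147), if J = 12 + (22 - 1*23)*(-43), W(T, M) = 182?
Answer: 237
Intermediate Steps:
J = 55 (J = 12 + (22 - 23)*(-43) = 12 - 1*(-43) = 12 + 43 = 55)
J + W(o(2, 3), -147) = 55 + 182 = 237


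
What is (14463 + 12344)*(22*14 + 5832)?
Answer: 164594980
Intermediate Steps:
(14463 + 12344)*(22*14 + 5832) = 26807*(308 + 5832) = 26807*6140 = 164594980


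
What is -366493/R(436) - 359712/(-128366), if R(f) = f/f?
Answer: -23522440363/64183 ≈ -3.6649e+5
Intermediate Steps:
R(f) = 1
-366493/R(436) - 359712/(-128366) = -366493/1 - 359712/(-128366) = -366493*1 - 359712*(-1/128366) = -366493 + 179856/64183 = -23522440363/64183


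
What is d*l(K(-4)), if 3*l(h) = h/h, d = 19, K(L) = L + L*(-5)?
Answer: 19/3 ≈ 6.3333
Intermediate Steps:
K(L) = -4*L (K(L) = L - 5*L = -4*L)
l(h) = 1/3 (l(h) = (h/h)/3 = (1/3)*1 = 1/3)
d*l(K(-4)) = 19*(1/3) = 19/3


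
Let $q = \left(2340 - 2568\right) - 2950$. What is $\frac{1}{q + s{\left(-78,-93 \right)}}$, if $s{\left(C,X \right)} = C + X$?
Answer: $- \frac{1}{3349} \approx -0.0002986$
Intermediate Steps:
$q = -3178$ ($q = -228 - 2950 = -3178$)
$\frac{1}{q + s{\left(-78,-93 \right)}} = \frac{1}{-3178 - 171} = \frac{1}{-3349} = - \frac{1}{3349}$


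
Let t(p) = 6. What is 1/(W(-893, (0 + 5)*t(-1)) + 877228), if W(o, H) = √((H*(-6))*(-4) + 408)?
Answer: 219307/192382240714 - √282/384764481428 ≈ 1.1399e-6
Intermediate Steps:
W(o, H) = √(408 + 24*H) (W(o, H) = √(-6*H*(-4) + 408) = √(24*H + 408) = √(408 + 24*H))
1/(W(-893, (0 + 5)*t(-1)) + 877228) = 1/(2*√(102 + 6*((0 + 5)*6)) + 877228) = 1/(2*√(102 + 6*(5*6)) + 877228) = 1/(2*√(102 + 6*30) + 877228) = 1/(2*√(102 + 180) + 877228) = 1/(2*√282 + 877228) = 1/(877228 + 2*√282)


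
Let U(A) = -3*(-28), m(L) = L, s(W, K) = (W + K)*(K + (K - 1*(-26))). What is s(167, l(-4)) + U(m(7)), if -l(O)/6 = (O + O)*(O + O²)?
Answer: 875338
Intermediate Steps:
l(O) = -12*O*(O + O²) (l(O) = -6*(O + O)*(O + O²) = -6*2*O*(O + O²) = -12*O*(O + O²))
s(W, K) = (26 + 2*K)*(K + W) (s(W, K) = (K + W)*(K + (K + 26)) = (K + W)*(K + (26 + K)) = (K + W)*(26 + 2*K) = (26 + 2*K)*(K + W))
U(A) = 84
s(167, l(-4)) + U(m(7)) = (2*(12*(-4)²*(-1 - 1*(-4)))² + 26*(12*(-4)²*(-1 - 1*(-4))) + 26*167 + 2*(12*(-4)²*(-1 - 1*(-4)))*167) + 84 = (2*(12*16*(-1 + 4))² + 26*(12*16*(-1 + 4)) + 4342 + 2*(12*16*(-1 + 4))*167) + 84 = (2*(12*16*3)² + 26*(12*16*3) + 4342 + 2*(12*16*3)*167) + 84 = (2*576² + 26*576 + 4342 + 2*576*167) + 84 = (2*331776 + 14976 + 4342 + 192384) + 84 = (663552 + 14976 + 4342 + 192384) + 84 = 875254 + 84 = 875338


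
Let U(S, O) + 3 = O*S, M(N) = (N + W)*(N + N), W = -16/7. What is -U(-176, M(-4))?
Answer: 61973/7 ≈ 8853.3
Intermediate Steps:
W = -16/7 (W = -16*⅐ = -16/7 ≈ -2.2857)
M(N) = 2*N*(-16/7 + N) (M(N) = (N - 16/7)*(N + N) = (-16/7 + N)*(2*N) = 2*N*(-16/7 + N))
U(S, O) = -3 + O*S
-U(-176, M(-4)) = -(-3 + ((2/7)*(-4)*(-16 + 7*(-4)))*(-176)) = -(-3 + ((2/7)*(-4)*(-16 - 28))*(-176)) = -(-3 + ((2/7)*(-4)*(-44))*(-176)) = -(-3 + (352/7)*(-176)) = -(-3 - 61952/7) = -1*(-61973/7) = 61973/7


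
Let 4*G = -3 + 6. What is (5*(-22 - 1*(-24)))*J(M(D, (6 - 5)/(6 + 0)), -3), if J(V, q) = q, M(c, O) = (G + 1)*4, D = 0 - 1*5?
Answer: -30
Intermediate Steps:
D = -5 (D = 0 - 5 = -5)
G = 3/4 (G = (-3 + 6)/4 = (1/4)*3 = 3/4 ≈ 0.75000)
M(c, O) = 7 (M(c, O) = (3/4 + 1)*4 = (7/4)*4 = 7)
(5*(-22 - 1*(-24)))*J(M(D, (6 - 5)/(6 + 0)), -3) = (5*(-22 - 1*(-24)))*(-3) = (5*(-22 + 24))*(-3) = (5*2)*(-3) = 10*(-3) = -30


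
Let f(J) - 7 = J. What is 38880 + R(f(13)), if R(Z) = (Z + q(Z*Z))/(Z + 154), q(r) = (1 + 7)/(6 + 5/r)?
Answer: 542338830/13949 ≈ 38880.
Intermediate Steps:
f(J) = 7 + J
q(r) = 8/(6 + 5/r)
R(Z) = (Z + 8*Z²/(5 + 6*Z²))/(154 + Z) (R(Z) = (Z + 8*(Z*Z)/(5 + 6*(Z*Z)))/(Z + 154) = (Z + 8*Z²/(5 + 6*Z²))/(154 + Z))
38880 + R(f(13)) = 38880 + (7 + 13)*(5 + 6*(7 + 13)² + 8*(7 + 13))/((5 + 6*(7 + 13)²)*(154 + (7 + 13))) = 38880 + 20*(5 + 6*20² + 8*20)/((5 + 6*20²)*(154 + 20)) = 38880 + 20*(5 + 6*400 + 160)/((5 + 6*400)*174) = 38880 + 20*(1/174)*(5 + 2400 + 160)/(5 + 2400) = 38880 + 20*(1/174)*2565/2405 = 38880 + 20*(1/2405)*(1/174)*2565 = 38880 + 1710/13949 = 542338830/13949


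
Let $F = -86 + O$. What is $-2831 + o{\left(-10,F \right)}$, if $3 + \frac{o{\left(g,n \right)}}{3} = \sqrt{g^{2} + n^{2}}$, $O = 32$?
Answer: $-2840 + 6 \sqrt{754} \approx -2675.2$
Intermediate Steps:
$F = -54$ ($F = -86 + 32 = -54$)
$o{\left(g,n \right)} = -9 + 3 \sqrt{g^{2} + n^{2}}$
$-2831 + o{\left(-10,F \right)} = -2831 - \left(9 - 3 \sqrt{\left(-10\right)^{2} + \left(-54\right)^{2}}\right) = -2831 - \left(9 - 3 \sqrt{100 + 2916}\right) = -2831 - \left(9 - 3 \sqrt{3016}\right) = -2831 - \left(9 - 3 \cdot 2 \sqrt{754}\right) = -2831 - \left(9 - 6 \sqrt{754}\right) = -2840 + 6 \sqrt{754}$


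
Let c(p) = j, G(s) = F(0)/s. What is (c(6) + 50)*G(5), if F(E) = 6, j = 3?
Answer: 318/5 ≈ 63.600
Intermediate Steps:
G(s) = 6/s
c(p) = 3
(c(6) + 50)*G(5) = (3 + 50)*(6/5) = 53*(6*(⅕)) = 53*(6/5) = 318/5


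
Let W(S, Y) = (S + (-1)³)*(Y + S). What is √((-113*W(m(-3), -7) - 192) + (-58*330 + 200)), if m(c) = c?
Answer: 18*I*√73 ≈ 153.79*I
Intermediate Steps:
W(S, Y) = (-1 + S)*(S + Y) (W(S, Y) = (S - 1)*(S + Y) = (-1 + S)*(S + Y))
√((-113*W(m(-3), -7) - 192) + (-58*330 + 200)) = √((-113*((-3)² - 1*(-3) - 1*(-7) - 3*(-7)) - 192) + (-58*330 + 200)) = √((-113*(9 + 3 + 7 + 21) - 192) + (-19140 + 200)) = √((-113*40 - 192) - 18940) = √((-4520 - 192) - 18940) = √(-4712 - 18940) = √(-23652) = 18*I*√73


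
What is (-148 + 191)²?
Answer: 1849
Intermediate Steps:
(-148 + 191)² = 43² = 1849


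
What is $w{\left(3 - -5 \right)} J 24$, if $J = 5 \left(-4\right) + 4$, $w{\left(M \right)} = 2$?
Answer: $-768$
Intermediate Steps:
$J = -16$ ($J = -20 + 4 = -16$)
$w{\left(3 - -5 \right)} J 24 = 2 \left(-16\right) 24 = \left(-32\right) 24 = -768$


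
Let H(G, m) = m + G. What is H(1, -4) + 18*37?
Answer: 663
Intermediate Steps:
H(G, m) = G + m
H(1, -4) + 18*37 = (1 - 4) + 18*37 = -3 + 666 = 663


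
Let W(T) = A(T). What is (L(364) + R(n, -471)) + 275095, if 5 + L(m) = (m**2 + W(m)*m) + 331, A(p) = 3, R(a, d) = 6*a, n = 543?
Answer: 412267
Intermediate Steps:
W(T) = 3
L(m) = 326 + m**2 + 3*m (L(m) = -5 + ((m**2 + 3*m) + 331) = -5 + (331 + m**2 + 3*m) = 326 + m**2 + 3*m)
(L(364) + R(n, -471)) + 275095 = ((326 + 364**2 + 3*364) + 6*543) + 275095 = ((326 + 132496 + 1092) + 3258) + 275095 = (133914 + 3258) + 275095 = 137172 + 275095 = 412267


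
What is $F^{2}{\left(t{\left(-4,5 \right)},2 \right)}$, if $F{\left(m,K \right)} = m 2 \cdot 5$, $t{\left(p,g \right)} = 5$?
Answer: $2500$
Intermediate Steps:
$F{\left(m,K \right)} = 10 m$ ($F{\left(m,K \right)} = 2 m 5 = 10 m$)
$F^{2}{\left(t{\left(-4,5 \right)},2 \right)} = \left(10 \cdot 5\right)^{2} = 50^{2} = 2500$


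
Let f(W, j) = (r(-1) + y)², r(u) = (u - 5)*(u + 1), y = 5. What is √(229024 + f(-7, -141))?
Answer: √229049 ≈ 478.59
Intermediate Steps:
r(u) = (1 + u)*(-5 + u) (r(u) = (-5 + u)*(1 + u) = (1 + u)*(-5 + u))
f(W, j) = 25 (f(W, j) = ((-5 + (-1)² - 4*(-1)) + 5)² = ((-5 + 1 + 4) + 5)² = (0 + 5)² = 5² = 25)
√(229024 + f(-7, -141)) = √(229024 + 25) = √229049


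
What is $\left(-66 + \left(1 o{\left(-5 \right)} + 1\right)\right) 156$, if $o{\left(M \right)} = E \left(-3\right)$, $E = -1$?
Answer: $-9672$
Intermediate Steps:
$o{\left(M \right)} = 3$ ($o{\left(M \right)} = \left(-1\right) \left(-3\right) = 3$)
$\left(-66 + \left(1 o{\left(-5 \right)} + 1\right)\right) 156 = \left(-66 + \left(1 \cdot 3 + 1\right)\right) 156 = \left(-66 + \left(3 + 1\right)\right) 156 = \left(-66 + 4\right) 156 = \left(-62\right) 156 = -9672$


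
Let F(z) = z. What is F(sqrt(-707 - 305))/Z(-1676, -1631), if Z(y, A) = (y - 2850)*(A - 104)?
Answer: I*sqrt(253)/3926305 ≈ 4.0511e-6*I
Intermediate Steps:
Z(y, A) = (-2850 + y)*(-104 + A)
F(sqrt(-707 - 305))/Z(-1676, -1631) = sqrt(-707 - 305)/(296400 - 2850*(-1631) - 104*(-1676) - 1631*(-1676)) = sqrt(-1012)/(296400 + 4648350 + 174304 + 2733556) = (2*I*sqrt(253))/7852610 = (2*I*sqrt(253))*(1/7852610) = I*sqrt(253)/3926305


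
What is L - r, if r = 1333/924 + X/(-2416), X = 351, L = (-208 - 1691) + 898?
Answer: -559378147/558096 ≈ -1002.3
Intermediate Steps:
L = -1001 (L = -1899 + 898 = -1001)
r = 724051/558096 (r = 1333/924 + 351/(-2416) = 1333*(1/924) + 351*(-1/2416) = 1333/924 - 351/2416 = 724051/558096 ≈ 1.2974)
L - r = -1001 - 1*724051/558096 = -1001 - 724051/558096 = -559378147/558096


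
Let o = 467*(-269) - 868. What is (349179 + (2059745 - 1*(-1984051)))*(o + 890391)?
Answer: 3355793602500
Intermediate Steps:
o = -126491 (o = -125623 - 868 = -126491)
(349179 + (2059745 - 1*(-1984051)))*(o + 890391) = (349179 + (2059745 - 1*(-1984051)))*(-126491 + 890391) = (349179 + (2059745 + 1984051))*763900 = (349179 + 4043796)*763900 = 4392975*763900 = 3355793602500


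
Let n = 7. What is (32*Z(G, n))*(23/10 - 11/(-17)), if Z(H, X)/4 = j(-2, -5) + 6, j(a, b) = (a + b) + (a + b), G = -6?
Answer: -256512/85 ≈ -3017.8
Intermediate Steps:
j(a, b) = 2*a + 2*b
Z(H, X) = -32 (Z(H, X) = 4*((2*(-2) + 2*(-5)) + 6) = 4*((-4 - 10) + 6) = 4*(-14 + 6) = 4*(-8) = -32)
(32*Z(G, n))*(23/10 - 11/(-17)) = (32*(-32))*(23/10 - 11/(-17)) = -1024*(23*(1/10) - 11*(-1/17)) = -1024*(23/10 + 11/17) = -1024*501/170 = -256512/85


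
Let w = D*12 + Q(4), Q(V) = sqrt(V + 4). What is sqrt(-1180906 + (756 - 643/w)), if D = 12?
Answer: sqrt(-339884486 - 4720600*sqrt(2))/(2*sqrt(72 + sqrt(2))) ≈ 1086.3*I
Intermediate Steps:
Q(V) = sqrt(4 + V)
w = 144 + 2*sqrt(2) (w = 12*12 + sqrt(4 + 4) = 144 + sqrt(8) = 144 + 2*sqrt(2) ≈ 146.83)
sqrt(-1180906 + (756 - 643/w)) = sqrt(-1180906 + (756 - 643/(144 + 2*sqrt(2)))) = sqrt(-1180150 - 643/(144 + 2*sqrt(2)))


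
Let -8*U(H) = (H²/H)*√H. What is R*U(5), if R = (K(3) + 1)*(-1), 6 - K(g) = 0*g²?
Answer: 35*√5/8 ≈ 9.7828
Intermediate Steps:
K(g) = 6 (K(g) = 6 - 0*g² = 6 - 1*0 = 6 + 0 = 6)
U(H) = -H^(3/2)/8 (U(H) = -H²/H*√H/8 = -H*√H/8 = -H^(3/2)/8)
R = -7 (R = (6 + 1)*(-1) = 7*(-1) = -7)
R*U(5) = -(-7)*5^(3/2)/8 = -(-7)*5*√5/8 = -(-35)*√5/8 = 35*√5/8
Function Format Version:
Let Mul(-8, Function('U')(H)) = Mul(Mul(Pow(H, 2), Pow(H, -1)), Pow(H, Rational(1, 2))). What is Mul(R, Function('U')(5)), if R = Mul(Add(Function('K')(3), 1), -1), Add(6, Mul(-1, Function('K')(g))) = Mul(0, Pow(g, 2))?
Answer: Mul(Rational(35, 8), Pow(5, Rational(1, 2))) ≈ 9.7828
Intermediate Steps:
Function('K')(g) = 6 (Function('K')(g) = Add(6, Mul(-1, Mul(0, Pow(g, 2)))) = Add(6, Mul(-1, 0)) = Add(6, 0) = 6)
Function('U')(H) = Mul(Rational(-1, 8), Pow(H, Rational(3, 2))) (Function('U')(H) = Mul(Rational(-1, 8), Mul(Mul(Pow(H, 2), Pow(H, -1)), Pow(H, Rational(1, 2)))) = Mul(Rational(-1, 8), Mul(H, Pow(H, Rational(1, 2)))) = Mul(Rational(-1, 8), Pow(H, Rational(3, 2))))
R = -7 (R = Mul(Add(6, 1), -1) = Mul(7, -1) = -7)
Mul(R, Function('U')(5)) = Mul(-7, Mul(Rational(-1, 8), Pow(5, Rational(3, 2)))) = Mul(-7, Mul(Rational(-1, 8), Mul(5, Pow(5, Rational(1, 2))))) = Mul(-7, Mul(Rational(-5, 8), Pow(5, Rational(1, 2)))) = Mul(Rational(35, 8), Pow(5, Rational(1, 2)))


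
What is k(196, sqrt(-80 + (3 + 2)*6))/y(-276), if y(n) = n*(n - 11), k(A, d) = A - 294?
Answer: -7/5658 ≈ -0.0012372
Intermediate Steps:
k(A, d) = -294 + A
y(n) = n*(-11 + n)
k(196, sqrt(-80 + (3 + 2)*6))/y(-276) = (-294 + 196)/((-276*(-11 - 276))) = -98/((-276*(-287))) = -98/79212 = -98*1/79212 = -7/5658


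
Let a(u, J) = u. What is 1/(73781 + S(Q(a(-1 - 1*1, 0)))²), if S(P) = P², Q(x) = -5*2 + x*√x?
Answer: -I/(-79045*I + 7360*√2) ≈ 1.2435e-5 - 1.6375e-6*I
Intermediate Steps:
Q(x) = -10 + x^(3/2)
1/(73781 + S(Q(a(-1 - 1*1, 0)))²) = 1/(73781 + ((-10 + (-1 - 1*1)^(3/2))²)²) = 1/(73781 + ((-10 + (-1 - 1)^(3/2))²)²) = 1/(73781 + ((-10 + (-2)^(3/2))²)²) = 1/(73781 + ((-10 - 2*I*√2)²)²) = 1/(73781 + (-10 - 2*I*√2)⁴)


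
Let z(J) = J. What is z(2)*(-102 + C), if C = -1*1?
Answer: -206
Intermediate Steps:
C = -1
z(2)*(-102 + C) = 2*(-102 - 1) = 2*(-103) = -206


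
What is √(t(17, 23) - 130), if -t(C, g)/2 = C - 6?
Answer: 2*I*√38 ≈ 12.329*I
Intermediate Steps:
t(C, g) = 12 - 2*C (t(C, g) = -2*(C - 6) = -2*(-6 + C) = 12 - 2*C)
√(t(17, 23) - 130) = √((12 - 2*17) - 130) = √((12 - 34) - 130) = √(-22 - 130) = √(-152) = 2*I*√38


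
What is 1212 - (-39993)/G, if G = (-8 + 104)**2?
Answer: 3736595/3072 ≈ 1216.3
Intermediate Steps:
G = 9216 (G = 96**2 = 9216)
1212 - (-39993)/G = 1212 - (-39993)/9216 = 1212 - 1*(-13331/3072) = 1212 + 13331/3072 = 3736595/3072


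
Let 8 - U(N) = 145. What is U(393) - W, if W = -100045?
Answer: 99908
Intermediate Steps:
U(N) = -137 (U(N) = 8 - 1*145 = 8 - 145 = -137)
U(393) - W = -137 - 1*(-100045) = -137 + 100045 = 99908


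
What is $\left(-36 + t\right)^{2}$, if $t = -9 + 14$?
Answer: $961$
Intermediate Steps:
$t = 5$
$\left(-36 + t\right)^{2} = \left(-36 + 5\right)^{2} = \left(-31\right)^{2} = 961$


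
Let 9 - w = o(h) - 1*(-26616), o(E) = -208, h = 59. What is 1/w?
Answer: -1/26399 ≈ -3.7880e-5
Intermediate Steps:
w = -26399 (w = 9 - (-208 - 1*(-26616)) = 9 - (-208 + 26616) = 9 - 1*26408 = 9 - 26408 = -26399)
1/w = 1/(-26399) = -1/26399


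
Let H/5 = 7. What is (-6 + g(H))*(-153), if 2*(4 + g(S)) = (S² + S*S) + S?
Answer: -377145/2 ≈ -1.8857e+5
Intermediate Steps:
H = 35 (H = 5*7 = 35)
g(S) = -4 + S² + S/2 (g(S) = -4 + ((S² + S*S) + S)/2 = -4 + ((S² + S²) + S)/2 = -4 + (2*S² + S)/2 = -4 + (S + 2*S²)/2 = -4 + (S² + S/2) = -4 + S² + S/2)
(-6 + g(H))*(-153) = (-6 + (-4 + 35² + (½)*35))*(-153) = (-6 + (-4 + 1225 + 35/2))*(-153) = (-6 + 2477/2)*(-153) = (2465/2)*(-153) = -377145/2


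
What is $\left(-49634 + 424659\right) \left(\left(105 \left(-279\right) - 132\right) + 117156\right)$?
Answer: $32900568225$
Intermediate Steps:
$\left(-49634 + 424659\right) \left(\left(105 \left(-279\right) - 132\right) + 117156\right) = 375025 \left(\left(-29295 - 132\right) + 117156\right) = 375025 \left(-29427 + 117156\right) = 375025 \cdot 87729 = 32900568225$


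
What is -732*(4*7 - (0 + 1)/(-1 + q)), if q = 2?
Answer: -19764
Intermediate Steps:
-732*(4*7 - (0 + 1)/(-1 + q)) = -732*(4*7 - (0 + 1)/(-1 + 2)) = -732*(28 - 1/1) = -732*(28 - 1) = -732*27 = -19764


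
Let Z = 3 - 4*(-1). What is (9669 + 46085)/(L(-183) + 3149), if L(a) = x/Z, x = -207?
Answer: 195139/10918 ≈ 17.873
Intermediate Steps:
Z = 7 (Z = 3 + 4 = 7)
L(a) = -207/7
(9669 + 46085)/(L(-183) + 3149) = (9669 + 46085)/(-207/7 + 3149) = 55754/(21836/7) = 55754*(7/21836) = 195139/10918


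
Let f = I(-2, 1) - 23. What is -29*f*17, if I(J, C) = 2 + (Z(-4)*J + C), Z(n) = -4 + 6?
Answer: 11832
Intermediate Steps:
Z(n) = 2
I(J, C) = 2 + C + 2*J (I(J, C) = 2 + (2*J + C) = 2 + (C + 2*J) = 2 + C + 2*J)
f = -24 (f = (2 + 1 + 2*(-2)) - 23 = (2 + 1 - 4) - 23 = -1 - 23 = -24)
-29*f*17 = -29*(-24)*17 = 696*17 = 11832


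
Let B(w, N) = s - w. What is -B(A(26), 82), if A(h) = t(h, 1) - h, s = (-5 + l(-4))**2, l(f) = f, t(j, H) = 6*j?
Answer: 49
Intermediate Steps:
s = 81 (s = (-5 - 4)**2 = (-9)**2 = 81)
A(h) = 5*h (A(h) = 6*h - h = 5*h)
B(w, N) = 81 - w
-B(A(26), 82) = -(81 - 5*26) = -(81 - 1*130) = -(81 - 130) = -1*(-49) = 49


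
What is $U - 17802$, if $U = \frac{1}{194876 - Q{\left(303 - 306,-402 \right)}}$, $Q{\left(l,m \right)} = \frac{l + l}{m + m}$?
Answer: $- \frac{464870444032}{26113383} \approx -17802.0$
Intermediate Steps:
$Q{\left(l,m \right)} = \frac{l}{m}$ ($Q{\left(l,m \right)} = \frac{2 l}{2 m} = 2 l \frac{1}{2 m} = \frac{l}{m}$)
$U = \frac{134}{26113383}$ ($U = \frac{1}{194876 - \frac{303 - 306}{-402}} = \frac{1}{194876 - \left(303 - 306\right) \left(- \frac{1}{402}\right)} = \frac{1}{194876 - \left(-3\right) \left(- \frac{1}{402}\right)} = \frac{1}{194876 - \frac{1}{134}} = \frac{1}{\frac{26113383}{134}} = \frac{134}{26113383} \approx 5.1315 \cdot 10^{-6}$)
$U - 17802 = \frac{134}{26113383} - 17802 = - \frac{464870444032}{26113383}$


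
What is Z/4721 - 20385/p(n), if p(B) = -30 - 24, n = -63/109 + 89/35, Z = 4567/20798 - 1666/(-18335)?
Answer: 339800117378244/900132604465 ≈ 377.50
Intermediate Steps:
Z = 118385413/381331330 (Z = 4567*(1/20798) - 1666*(-1/18335) = 4567/20798 + 1666/18335 = 118385413/381331330 ≈ 0.31045)
n = 7496/3815 (n = -63*1/109 + 89*(1/35) = -63/109 + 89/35 = 7496/3815 ≈ 1.9649)
p(B) = -54
Z/4721 - 20385/p(n) = (118385413/381331330)/4721 - 20385/(-54) = (118385413/381331330)*(1/4721) - 20385*(-1/54) = 118385413/1800265208930 + 755/2 = 339800117378244/900132604465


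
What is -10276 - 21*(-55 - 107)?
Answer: -6874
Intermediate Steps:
-10276 - 21*(-55 - 107) = -10276 - 21*(-162) = -10276 - 1*(-3402) = -10276 + 3402 = -6874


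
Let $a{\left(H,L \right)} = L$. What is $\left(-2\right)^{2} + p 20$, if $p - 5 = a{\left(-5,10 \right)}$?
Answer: $304$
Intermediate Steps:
$p = 15$ ($p = 5 + 10 = 15$)
$\left(-2\right)^{2} + p 20 = \left(-2\right)^{2} + 15 \cdot 20 = 4 + 300 = 304$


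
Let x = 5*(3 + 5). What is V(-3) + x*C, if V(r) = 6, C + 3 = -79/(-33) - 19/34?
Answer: -22774/561 ≈ -40.595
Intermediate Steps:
x = 40 (x = 5*8 = 40)
C = -1307/1122 (C = -3 + (-79/(-33) - 19/34) = -3 + (-79*(-1/33) - 19*1/34) = -3 + (79/33 - 19/34) = -3 + 2059/1122 = -1307/1122 ≈ -1.1649)
V(-3) + x*C = 6 + 40*(-1307/1122) = 6 - 26140/561 = -22774/561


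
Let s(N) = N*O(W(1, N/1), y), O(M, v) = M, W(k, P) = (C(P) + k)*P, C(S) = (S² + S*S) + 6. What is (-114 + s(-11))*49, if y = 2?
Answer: 1470735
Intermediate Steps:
C(S) = 6 + 2*S² (C(S) = (S² + S²) + 6 = 2*S² + 6 = 6 + 2*S²)
W(k, P) = P*(6 + k + 2*P²) (W(k, P) = ((6 + 2*P²) + k)*P = (6 + k + 2*P²)*P = P*(6 + k + 2*P²))
s(N) = N²*(7 + 2*N²) (s(N) = N*((N/1)*(6 + 1 + 2*(N/1)²)) = N*((N*1)*(6 + 1 + 2*(N*1)²)) = N*(N*(6 + 1 + 2*N²)) = N*(N*(7 + 2*N²)) = N²*(7 + 2*N²))
(-114 + s(-11))*49 = (-114 + (-11)²*(7 + 2*(-11)²))*49 = (-114 + 121*(7 + 2*121))*49 = (-114 + 121*(7 + 242))*49 = (-114 + 121*249)*49 = (-114 + 30129)*49 = 30015*49 = 1470735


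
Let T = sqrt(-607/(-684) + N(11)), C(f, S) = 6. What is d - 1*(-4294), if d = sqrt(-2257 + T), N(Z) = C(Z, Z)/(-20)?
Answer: 4294 + sqrt(-733299300 + 3990*sqrt(3895))/570 ≈ 4294.0 + 47.5*I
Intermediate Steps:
N(Z) = -3/10 (N(Z) = 6/(-20) = 6*(-1/20) = -3/10)
T = 7*sqrt(3895)/570 (T = sqrt(-607/(-684) - 3/10) = sqrt(-607*(-1/684) - 3/10) = sqrt(607/684 - 3/10) = sqrt(2009/3420) = 7*sqrt(3895)/570 ≈ 0.76644)
d = sqrt(-2257 + 7*sqrt(3895)/570) ≈ 47.5*I
d - 1*(-4294) = sqrt(-733299300 + 3990*sqrt(3895))/570 - 1*(-4294) = sqrt(-733299300 + 3990*sqrt(3895))/570 + 4294 = 4294 + sqrt(-733299300 + 3990*sqrt(3895))/570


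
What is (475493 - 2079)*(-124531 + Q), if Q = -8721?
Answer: -63083362328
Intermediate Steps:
(475493 - 2079)*(-124531 + Q) = (475493 - 2079)*(-124531 - 8721) = 473414*(-133252) = -63083362328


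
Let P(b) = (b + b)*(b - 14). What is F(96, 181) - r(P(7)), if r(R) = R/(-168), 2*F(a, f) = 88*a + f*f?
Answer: 247247/12 ≈ 20604.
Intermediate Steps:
P(b) = 2*b*(-14 + b) (P(b) = (2*b)*(-14 + b) = 2*b*(-14 + b))
F(a, f) = f²/2 + 44*a (F(a, f) = (88*a + f*f)/2 = (88*a + f²)/2 = (f² + 88*a)/2 = f²/2 + 44*a)
r(R) = -R/168 (r(R) = R*(-1/168) = -R/168)
F(96, 181) - r(P(7)) = ((½)*181² + 44*96) - (-1)*2*7*(-14 + 7)/168 = ((½)*32761 + 4224) - (-1)*2*7*(-7)/168 = (32761/2 + 4224) - (-1)*(-98)/168 = 41209/2 - 1*7/12 = 41209/2 - 7/12 = 247247/12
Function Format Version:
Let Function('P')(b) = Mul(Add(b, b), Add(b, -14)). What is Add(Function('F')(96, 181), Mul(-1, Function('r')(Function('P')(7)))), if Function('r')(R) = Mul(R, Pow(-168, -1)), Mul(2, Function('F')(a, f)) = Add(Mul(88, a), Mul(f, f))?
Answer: Rational(247247, 12) ≈ 20604.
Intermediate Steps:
Function('P')(b) = Mul(2, b, Add(-14, b)) (Function('P')(b) = Mul(Mul(2, b), Add(-14, b)) = Mul(2, b, Add(-14, b)))
Function('F')(a, f) = Add(Mul(Rational(1, 2), Pow(f, 2)), Mul(44, a)) (Function('F')(a, f) = Mul(Rational(1, 2), Add(Mul(88, a), Mul(f, f))) = Mul(Rational(1, 2), Add(Mul(88, a), Pow(f, 2))) = Mul(Rational(1, 2), Add(Pow(f, 2), Mul(88, a))) = Add(Mul(Rational(1, 2), Pow(f, 2)), Mul(44, a)))
Function('r')(R) = Mul(Rational(-1, 168), R) (Function('r')(R) = Mul(R, Rational(-1, 168)) = Mul(Rational(-1, 168), R))
Add(Function('F')(96, 181), Mul(-1, Function('r')(Function('P')(7)))) = Add(Add(Mul(Rational(1, 2), Pow(181, 2)), Mul(44, 96)), Mul(-1, Mul(Rational(-1, 168), Mul(2, 7, Add(-14, 7))))) = Add(Add(Mul(Rational(1, 2), 32761), 4224), Mul(-1, Mul(Rational(-1, 168), Mul(2, 7, -7)))) = Add(Add(Rational(32761, 2), 4224), Mul(-1, Mul(Rational(-1, 168), -98))) = Add(Rational(41209, 2), Mul(-1, Rational(7, 12))) = Add(Rational(41209, 2), Rational(-7, 12)) = Rational(247247, 12)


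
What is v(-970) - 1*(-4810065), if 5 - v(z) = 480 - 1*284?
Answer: 4809874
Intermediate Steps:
v(z) = -191 (v(z) = 5 - (480 - 1*284) = 5 - (480 - 284) = 5 - 1*196 = 5 - 196 = -191)
v(-970) - 1*(-4810065) = -191 - 1*(-4810065) = -191 + 4810065 = 4809874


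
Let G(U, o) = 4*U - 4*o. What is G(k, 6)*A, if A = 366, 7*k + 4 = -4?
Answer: -73200/7 ≈ -10457.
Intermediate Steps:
k = -8/7 (k = -4/7 + (⅐)*(-4) = -4/7 - 4/7 = -8/7 ≈ -1.1429)
G(U, o) = -4*o + 4*U
G(k, 6)*A = (-4*6 + 4*(-8/7))*366 = (-24 - 32/7)*366 = -200/7*366 = -73200/7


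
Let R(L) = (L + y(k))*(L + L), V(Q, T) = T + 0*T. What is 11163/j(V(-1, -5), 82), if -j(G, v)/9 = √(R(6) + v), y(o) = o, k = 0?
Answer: -3721*√154/462 ≈ -99.949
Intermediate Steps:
V(Q, T) = T (V(Q, T) = T + 0 = T)
R(L) = 2*L² (R(L) = (L + 0)*(L + L) = L*(2*L) = 2*L²)
j(G, v) = -9*√(72 + v) (j(G, v) = -9*√(2*6² + v) = -9*√(2*36 + v) = -9*√(72 + v))
11163/j(V(-1, -5), 82) = 11163/((-9*√(72 + 82))) = 11163/((-9*√154)) = 11163*(-√154/1386) = -3721*√154/462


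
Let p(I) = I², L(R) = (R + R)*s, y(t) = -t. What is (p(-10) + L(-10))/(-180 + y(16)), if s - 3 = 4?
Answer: 10/49 ≈ 0.20408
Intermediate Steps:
s = 7 (s = 3 + 4 = 7)
L(R) = 14*R (L(R) = (R + R)*7 = (2*R)*7 = 14*R)
(p(-10) + L(-10))/(-180 + y(16)) = ((-10)² + 14*(-10))/(-180 - 1*16) = (100 - 140)/(-180 - 16) = -40/(-196) = -40*(-1/196) = 10/49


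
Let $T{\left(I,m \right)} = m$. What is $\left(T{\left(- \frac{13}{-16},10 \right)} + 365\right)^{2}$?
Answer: $140625$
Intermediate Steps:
$\left(T{\left(- \frac{13}{-16},10 \right)} + 365\right)^{2} = \left(10 + 365\right)^{2} = 375^{2} = 140625$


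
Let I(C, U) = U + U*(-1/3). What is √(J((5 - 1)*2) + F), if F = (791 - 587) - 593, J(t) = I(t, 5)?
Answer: I*√3471/3 ≈ 19.638*I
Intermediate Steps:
I(C, U) = 2*U/3 (I(C, U) = U + U*(-1*⅓) = U + U*(-⅓) = U - U/3 = 2*U/3)
J(t) = 10/3 (J(t) = (⅔)*5 = 10/3)
F = -389 (F = 204 - 593 = -389)
√(J((5 - 1)*2) + F) = √(10/3 - 389) = √(-1157/3) = I*√3471/3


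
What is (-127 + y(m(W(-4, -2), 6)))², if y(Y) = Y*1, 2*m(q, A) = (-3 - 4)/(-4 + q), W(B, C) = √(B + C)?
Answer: (512572*√6 + 630985*I)/(8*(4*√6 + 5*I)) ≈ 15968.0 - 98.486*I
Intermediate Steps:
m(q, A) = -7/(2*(-4 + q)) (m(q, A) = ((-3 - 4)/(-4 + q))/2 = (-7/(-4 + q))/2 = -7/(2*(-4 + q)))
y(Y) = Y
(-127 + y(m(W(-4, -2), 6)))² = (-127 - 7/(-8 + 2*√(-4 - 2)))² = (-127 - 7/(-8 + 2*√(-6)))² = (-127 - 7/(-8 + 2*(I*√6)))² = (-127 - 7/(-8 + 2*I*√6))²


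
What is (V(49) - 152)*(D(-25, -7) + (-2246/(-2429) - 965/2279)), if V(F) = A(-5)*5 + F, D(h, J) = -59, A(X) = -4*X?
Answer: 971493360/5535691 ≈ 175.50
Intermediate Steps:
V(F) = 100 + F (V(F) = -4*(-5)*5 + F = 20*5 + F = 100 + F)
(V(49) - 152)*(D(-25, -7) + (-2246/(-2429) - 965/2279)) = ((100 + 49) - 152)*(-59 + (-2246/(-2429) - 965/2279)) = (149 - 152)*(-59 + (-2246*(-1/2429) - 965*1/2279)) = -3*(-59 + (2246/2429 - 965/2279)) = -3*(-59 + 2774649/5535691) = -3*(-323831120/5535691) = 971493360/5535691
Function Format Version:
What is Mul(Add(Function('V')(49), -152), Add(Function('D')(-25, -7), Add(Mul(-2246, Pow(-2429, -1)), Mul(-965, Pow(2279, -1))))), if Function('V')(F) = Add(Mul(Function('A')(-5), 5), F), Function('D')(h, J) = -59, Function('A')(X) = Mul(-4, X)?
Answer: Rational(971493360, 5535691) ≈ 175.50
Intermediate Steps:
Function('V')(F) = Add(100, F) (Function('V')(F) = Add(Mul(Mul(-4, -5), 5), F) = Add(Mul(20, 5), F) = Add(100, F))
Mul(Add(Function('V')(49), -152), Add(Function('D')(-25, -7), Add(Mul(-2246, Pow(-2429, -1)), Mul(-965, Pow(2279, -1))))) = Mul(Add(Add(100, 49), -152), Add(-59, Add(Mul(-2246, Pow(-2429, -1)), Mul(-965, Pow(2279, -1))))) = Mul(Add(149, -152), Add(-59, Add(Mul(-2246, Rational(-1, 2429)), Mul(-965, Rational(1, 2279))))) = Mul(-3, Add(-59, Add(Rational(2246, 2429), Rational(-965, 2279)))) = Mul(-3, Add(-59, Rational(2774649, 5535691))) = Mul(-3, Rational(-323831120, 5535691)) = Rational(971493360, 5535691)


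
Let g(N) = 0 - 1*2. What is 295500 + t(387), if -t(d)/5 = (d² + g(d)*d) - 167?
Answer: -448640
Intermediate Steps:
g(N) = -2 (g(N) = 0 - 2 = -2)
t(d) = 835 - 5*d² + 10*d (t(d) = -5*((d² - 2*d) - 167) = -5*(-167 + d² - 2*d) = 835 - 5*d² + 10*d)
295500 + t(387) = 295500 + (835 - 5*387² + 10*387) = 295500 + (835 - 5*149769 + 3870) = 295500 + (835 - 748845 + 3870) = 295500 - 744140 = -448640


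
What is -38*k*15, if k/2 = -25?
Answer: 28500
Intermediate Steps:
k = -50 (k = 2*(-25) = -50)
-38*k*15 = -38*(-50)*15 = 1900*15 = 28500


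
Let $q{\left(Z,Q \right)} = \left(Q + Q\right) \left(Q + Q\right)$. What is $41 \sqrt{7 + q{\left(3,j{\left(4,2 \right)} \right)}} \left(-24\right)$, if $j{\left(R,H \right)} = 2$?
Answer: $- 984 \sqrt{23} \approx -4719.1$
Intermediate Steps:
$q{\left(Z,Q \right)} = 4 Q^{2}$ ($q{\left(Z,Q \right)} = 2 Q 2 Q = 4 Q^{2}$)
$41 \sqrt{7 + q{\left(3,j{\left(4,2 \right)} \right)}} \left(-24\right) = 41 \sqrt{7 + 4 \cdot 2^{2}} \left(-24\right) = 41 \sqrt{7 + 4 \cdot 4} \left(-24\right) = 41 \sqrt{7 + 16} \left(-24\right) = 41 \sqrt{23} \left(-24\right) = - 984 \sqrt{23}$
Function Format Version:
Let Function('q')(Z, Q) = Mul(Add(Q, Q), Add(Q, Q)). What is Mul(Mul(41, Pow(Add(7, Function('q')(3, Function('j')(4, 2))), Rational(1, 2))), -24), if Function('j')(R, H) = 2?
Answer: Mul(-984, Pow(23, Rational(1, 2))) ≈ -4719.1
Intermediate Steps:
Function('q')(Z, Q) = Mul(4, Pow(Q, 2)) (Function('q')(Z, Q) = Mul(Mul(2, Q), Mul(2, Q)) = Mul(4, Pow(Q, 2)))
Mul(Mul(41, Pow(Add(7, Function('q')(3, Function('j')(4, 2))), Rational(1, 2))), -24) = Mul(Mul(41, Pow(Add(7, Mul(4, Pow(2, 2))), Rational(1, 2))), -24) = Mul(Mul(41, Pow(Add(7, Mul(4, 4)), Rational(1, 2))), -24) = Mul(Mul(41, Pow(Add(7, 16), Rational(1, 2))), -24) = Mul(Mul(41, Pow(23, Rational(1, 2))), -24) = Mul(-984, Pow(23, Rational(1, 2)))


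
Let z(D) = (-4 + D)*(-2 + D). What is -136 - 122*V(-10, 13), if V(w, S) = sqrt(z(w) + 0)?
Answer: -136 - 244*sqrt(42) ≈ -1717.3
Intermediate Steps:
V(w, S) = sqrt(8 + w**2 - 6*w) (V(w, S) = sqrt((8 + w**2 - 6*w) + 0) = sqrt(8 + w**2 - 6*w))
-136 - 122*V(-10, 13) = -136 - 122*sqrt(8 + (-10)**2 - 6*(-10)) = -136 - 122*sqrt(8 + 100 + 60) = -136 - 244*sqrt(42)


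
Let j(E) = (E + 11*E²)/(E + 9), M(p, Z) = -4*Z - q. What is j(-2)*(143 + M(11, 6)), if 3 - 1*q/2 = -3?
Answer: 642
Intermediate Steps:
q = 12 (q = 6 - 2*(-3) = 6 + 6 = 12)
M(p, Z) = -12 - 4*Z (M(p, Z) = -4*Z - 1*12 = -4*Z - 12 = -12 - 4*Z)
j(E) = (E + 11*E²)/(9 + E)
j(-2)*(143 + M(11, 6)) = (-2*(1 + 11*(-2))/(9 - 2))*(143 + (-12 - 4*6)) = (-2*(1 - 22)/7)*(143 + (-12 - 24)) = (-2*⅐*(-21))*(143 - 36) = 6*107 = 642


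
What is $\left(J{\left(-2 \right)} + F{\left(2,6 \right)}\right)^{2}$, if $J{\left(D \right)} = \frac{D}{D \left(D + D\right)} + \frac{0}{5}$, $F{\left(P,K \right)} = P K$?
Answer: $\frac{2209}{16} \approx 138.06$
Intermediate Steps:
$F{\left(P,K \right)} = K P$
$J{\left(D \right)} = \frac{1}{2 D}$ ($J{\left(D \right)} = \frac{D}{D 2 D} + 0 \cdot \frac{1}{5} = \frac{D}{2 D^{2}} + 0 = D \frac{1}{2 D^{2}} + 0 = \frac{1}{2 D} + 0 = \frac{1}{2 D}$)
$\left(J{\left(-2 \right)} + F{\left(2,6 \right)}\right)^{2} = \left(\frac{1}{2 \left(-2\right)} + 6 \cdot 2\right)^{2} = \left(\frac{1}{2} \left(- \frac{1}{2}\right) + 12\right)^{2} = \left(- \frac{1}{4} + 12\right)^{2} = \left(\frac{47}{4}\right)^{2} = \frac{2209}{16}$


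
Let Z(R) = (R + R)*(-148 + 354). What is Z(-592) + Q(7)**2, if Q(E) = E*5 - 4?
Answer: -242943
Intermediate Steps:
Q(E) = -4 + 5*E (Q(E) = 5*E - 4 = -4 + 5*E)
Z(R) = 412*R (Z(R) = (2*R)*206 = 412*R)
Z(-592) + Q(7)**2 = 412*(-592) + (-4 + 5*7)**2 = -243904 + (-4 + 35)**2 = -243904 + 31**2 = -243904 + 961 = -242943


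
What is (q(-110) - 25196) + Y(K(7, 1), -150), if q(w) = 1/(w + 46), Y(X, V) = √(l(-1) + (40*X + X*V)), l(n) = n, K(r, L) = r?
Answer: -1612545/64 + I*√771 ≈ -25196.0 + 27.767*I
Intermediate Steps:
Y(X, V) = √(-1 + 40*X + V*X) (Y(X, V) = √(-1 + (40*X + X*V)) = √(-1 + (40*X + V*X)) = √(-1 + 40*X + V*X))
q(w) = 1/(46 + w)
(q(-110) - 25196) + Y(K(7, 1), -150) = (1/(46 - 110) - 25196) + √(-1 + 40*7 - 150*7) = (1/(-64) - 25196) + √(-1 + 280 - 1050) = (-1/64 - 25196) + √(-771) = -1612545/64 + I*√771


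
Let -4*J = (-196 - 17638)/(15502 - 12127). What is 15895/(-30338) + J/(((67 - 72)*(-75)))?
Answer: -908265791/1745296875 ≈ -0.52041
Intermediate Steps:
J = 8917/6750 (J = -(-196 - 17638)/(4*(15502 - 12127)) = -(-8917)/(2*3375) = -¼*(-17834/3375) = 8917/6750 ≈ 1.3210)
15895/(-30338) + J/(((67 - 72)*(-75))) = 15895/(-30338) + 8917/(6750*(((67 - 72)*(-75)))) = 15895*(-1/30338) + 8917/(6750*((-5*(-75)))) = -1445/2758 + (8917/6750)/375 = -1445/2758 + (8917/6750)*(1/375) = -1445/2758 + 8917/2531250 = -908265791/1745296875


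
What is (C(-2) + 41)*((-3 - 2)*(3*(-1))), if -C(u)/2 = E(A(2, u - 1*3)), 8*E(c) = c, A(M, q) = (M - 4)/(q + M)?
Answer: 1225/2 ≈ 612.50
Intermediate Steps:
A(M, q) = (-4 + M)/(M + q)
E(c) = c/8
C(u) = 1/(2*(-1 + u)) (C(u) = -(-4 + 2)/(2 + (u - 1*3))/4 = --2/(2 + (u - 3))/4 = --2/(2 + (-3 + u))/4 = --2/(-1 + u)/4 = -(-2/(-1 + u))/4 = -(-1)/(2*(-1 + u)) = 1/(2*(-1 + u)))
(C(-2) + 41)*((-3 - 2)*(3*(-1))) = (1/(2*(-1 - 2)) + 41)*((-3 - 2)*(3*(-1))) = ((1/2)/(-3) + 41)*(-5*(-3)) = ((1/2)*(-1/3) + 41)*15 = (-1/6 + 41)*15 = (245/6)*15 = 1225/2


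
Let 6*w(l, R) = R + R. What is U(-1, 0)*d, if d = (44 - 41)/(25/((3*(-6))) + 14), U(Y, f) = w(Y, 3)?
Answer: 54/227 ≈ 0.23789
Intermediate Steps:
w(l, R) = R/3 (w(l, R) = (R + R)/6 = (2*R)/6 = R/3)
U(Y, f) = 1 (U(Y, f) = (1/3)*3 = 1)
d = 54/227 (d = 3/(25/(-18) + 14) = 3/(25*(-1/18) + 14) = 3/(-25/18 + 14) = 3/(227/18) = 3*(18/227) = 54/227 ≈ 0.23789)
U(-1, 0)*d = 1*(54/227) = 54/227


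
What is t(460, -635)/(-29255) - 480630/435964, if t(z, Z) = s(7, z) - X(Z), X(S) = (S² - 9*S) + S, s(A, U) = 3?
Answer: 81972071239/6377063410 ≈ 12.854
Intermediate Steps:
X(S) = S² - 8*S
t(z, Z) = 3 - Z*(-8 + Z)
t(460, -635)/(-29255) - 480630/435964 = (3 - 1*(-635)*(-8 - 635))/(-29255) - 480630/435964 = (3 - 1*(-635)*(-643))*(-1/29255) - 480630*1/435964 = (3 - 408305)*(-1/29255) - 240315/217982 = -408302*(-1/29255) - 240315/217982 = 408302/29255 - 240315/217982 = 81972071239/6377063410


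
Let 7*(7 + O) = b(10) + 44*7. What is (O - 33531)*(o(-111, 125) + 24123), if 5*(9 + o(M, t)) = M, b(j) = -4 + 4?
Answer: -4034653746/5 ≈ -8.0693e+8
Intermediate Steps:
b(j) = 0
O = 37 (O = -7 + (0 + 44*7)/7 = -7 + (0 + 308)/7 = -7 + (⅐)*308 = -7 + 44 = 37)
o(M, t) = -9 + M/5
(O - 33531)*(o(-111, 125) + 24123) = (37 - 33531)*((-9 + (⅕)*(-111)) + 24123) = -33494*((-9 - 111/5) + 24123) = -33494*(-156/5 + 24123) = -33494*120459/5 = -4034653746/5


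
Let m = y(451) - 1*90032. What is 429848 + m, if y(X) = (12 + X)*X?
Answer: 548629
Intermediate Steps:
y(X) = X*(12 + X)
m = 118781 (m = 451*(12 + 451) - 1*90032 = 451*463 - 90032 = 208813 - 90032 = 118781)
429848 + m = 429848 + 118781 = 548629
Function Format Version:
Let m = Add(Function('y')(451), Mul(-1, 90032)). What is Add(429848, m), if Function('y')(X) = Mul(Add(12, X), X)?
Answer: 548629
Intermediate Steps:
Function('y')(X) = Mul(X, Add(12, X))
m = 118781 (m = Add(Mul(451, Add(12, 451)), Mul(-1, 90032)) = Add(Mul(451, 463), -90032) = Add(208813, -90032) = 118781)
Add(429848, m) = Add(429848, 118781) = 548629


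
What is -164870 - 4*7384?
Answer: -194406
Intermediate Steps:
-164870 - 4*7384 = -164870 - 1*29536 = -164870 - 29536 = -194406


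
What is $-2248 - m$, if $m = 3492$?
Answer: $-5740$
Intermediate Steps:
$-2248 - m = -2248 - 3492 = -5740$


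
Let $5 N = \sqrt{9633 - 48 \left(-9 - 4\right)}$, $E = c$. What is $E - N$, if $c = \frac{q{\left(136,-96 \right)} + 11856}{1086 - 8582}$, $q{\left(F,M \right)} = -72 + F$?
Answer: $- \frac{1490}{937} - \frac{\sqrt{10257}}{5} \approx -21.846$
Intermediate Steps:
$c = - \frac{1490}{937}$ ($c = \frac{\left(-72 + 136\right) + 11856}{1086 - 8582} = \frac{64 + 11856}{-7496} = 11920 \left(- \frac{1}{7496}\right) = - \frac{1490}{937} \approx -1.5902$)
$E = - \frac{1490}{937} \approx -1.5902$
$N = \frac{\sqrt{10257}}{5}$ ($N = \frac{\sqrt{9633 - 48 \left(-9 - 4\right)}}{5} = \frac{\sqrt{9633 - -624}}{5} = \frac{\sqrt{9633 + 624}}{5} = \frac{\sqrt{10257}}{5} \approx 20.255$)
$E - N = - \frac{1490}{937} - \frac{\sqrt{10257}}{5}$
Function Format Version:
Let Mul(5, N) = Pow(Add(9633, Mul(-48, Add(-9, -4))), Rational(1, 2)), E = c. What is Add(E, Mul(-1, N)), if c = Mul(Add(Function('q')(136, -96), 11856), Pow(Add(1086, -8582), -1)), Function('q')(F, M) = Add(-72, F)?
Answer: Add(Rational(-1490, 937), Mul(Rational(-1, 5), Pow(10257, Rational(1, 2)))) ≈ -21.846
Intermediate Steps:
c = Rational(-1490, 937) (c = Mul(Add(Add(-72, 136), 11856), Pow(Add(1086, -8582), -1)) = Mul(Add(64, 11856), Pow(-7496, -1)) = Mul(11920, Rational(-1, 7496)) = Rational(-1490, 937) ≈ -1.5902)
E = Rational(-1490, 937) ≈ -1.5902
N = Mul(Rational(1, 5), Pow(10257, Rational(1, 2))) (N = Mul(Rational(1, 5), Pow(Add(9633, Mul(-48, Add(-9, -4))), Rational(1, 2))) = Mul(Rational(1, 5), Pow(Add(9633, Mul(-48, -13)), Rational(1, 2))) = Mul(Rational(1, 5), Pow(Add(9633, 624), Rational(1, 2))) = Mul(Rational(1, 5), Pow(10257, Rational(1, 2))) ≈ 20.255)
Add(E, Mul(-1, N)) = Add(Rational(-1490, 937), Mul(-1, Mul(Rational(1, 5), Pow(10257, Rational(1, 2))))) = Add(Rational(-1490, 937), Mul(Rational(-1, 5), Pow(10257, Rational(1, 2))))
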